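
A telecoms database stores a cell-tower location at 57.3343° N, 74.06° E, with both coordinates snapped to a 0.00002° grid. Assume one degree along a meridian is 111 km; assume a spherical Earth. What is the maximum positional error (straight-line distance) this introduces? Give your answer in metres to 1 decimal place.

1.3 metres

With a 0.00002° grid the true value lies within half a step, ±0.00002°/2 = ±1e-05°, of the stored one.
N–S: 1e-05° × 111000 m/° = 1.11 m.
E–W at 57.3343°: 1e-05° × 111000 × cos 57.3343° = 1e-05 × 111000 × 0.5397 ≈ 0.599107 m.
Worst case both components are at the extreme and orthogonal: √(1.11² + 0.599107²) ≈ 1.26136 m.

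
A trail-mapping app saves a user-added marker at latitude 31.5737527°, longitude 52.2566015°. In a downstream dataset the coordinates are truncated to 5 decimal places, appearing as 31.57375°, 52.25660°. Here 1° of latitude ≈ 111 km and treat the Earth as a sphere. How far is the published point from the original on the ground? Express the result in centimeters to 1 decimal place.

The latitude changed by +0.0000027° and the longitude by +0.0000015°.
N–S: 0.0000027° × 111000 m/° = 0.2997 m.
East–west at this latitude: 0.0000015° × 111000 × cos 31.5738° ≈ 0.0000015 × 94568.3 = 0.141852 m.
Hypotenuse of the two orthogonal shifts: √(0.2997² + 0.141852²) = 0.331575 m.
That is 0.331575 m = 33.158 cm.

33.2 centimeters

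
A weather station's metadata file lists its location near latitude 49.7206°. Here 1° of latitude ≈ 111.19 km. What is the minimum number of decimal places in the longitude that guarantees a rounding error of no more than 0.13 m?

6 decimal places

At 49.7206° one degree of longitude covers 111190 × cos 49.7206° ≈ 111190 × 0.6465 ≈ 71886.1 m.
Rounding to N decimal places gives at most 0.5 × 10⁻ᴺ degrees of error, i.e. 0.5 × 10⁻ᴺ × 71886.1 m.
Need 0.5 × 71886.1 × 10⁻ᴺ ≤ 0.13 → 10⁻ᴺ ≤ 3.617e-06, so N ≥ 5.44.
So 6 decimal places suffice (0.0359 m); 5 would allow up to 0.359 m.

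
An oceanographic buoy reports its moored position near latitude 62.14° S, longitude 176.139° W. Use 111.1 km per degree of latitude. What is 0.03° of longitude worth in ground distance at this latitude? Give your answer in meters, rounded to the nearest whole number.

1558 meters

0.03° of longitude at 62.14° is 0.03 × 111100 × cos 62.14° ≈ 0.03 × 51918.4 = 1557.55 m.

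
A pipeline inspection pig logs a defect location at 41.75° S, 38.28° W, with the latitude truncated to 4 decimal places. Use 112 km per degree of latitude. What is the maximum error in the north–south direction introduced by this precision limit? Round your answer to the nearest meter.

11 meters

Truncating at 4 decimal places can drop up to a full unit in the last place, so the latitude may be off by as much as 0.0001°.
North–south distance: 0.0001° × 112000 m/° = 11.2 m.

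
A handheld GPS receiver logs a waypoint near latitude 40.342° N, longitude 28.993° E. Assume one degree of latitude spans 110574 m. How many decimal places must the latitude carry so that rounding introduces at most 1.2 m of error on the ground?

One degree of latitude covers 110574 m.
Rounding to N decimal places gives at most 0.5 × 10⁻ᴺ degrees of error, i.e. 0.5 × 10⁻ᴺ × 110574 m.
Need 0.5 × 110574 × 10⁻ᴺ ≤ 1.2 → 10⁻ᴺ ≤ 2.170e-05, so N ≥ 4.66.
So 5 decimal places suffice (0.553 m); 4 would allow up to 5.53 m.

5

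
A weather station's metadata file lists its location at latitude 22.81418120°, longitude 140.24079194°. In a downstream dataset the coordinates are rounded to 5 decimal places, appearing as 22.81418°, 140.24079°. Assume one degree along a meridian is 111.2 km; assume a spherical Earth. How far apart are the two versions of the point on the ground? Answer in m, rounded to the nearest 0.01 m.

The latitude changed by +0.00000120° and the longitude by +0.00000194°.
N–S: 0.00000120° × 111200 m/° = 0.13344 m.
E–W at 22.8142°: 0.00000194° × 111200 × cos 22.8142° = 0.00000194 × 111200 × 0.9218 ≈ 0.198851 m.
Hypotenuse of the two orthogonal shifts: √(0.13344² + 0.198851²) = 0.239474 m.

0.24 m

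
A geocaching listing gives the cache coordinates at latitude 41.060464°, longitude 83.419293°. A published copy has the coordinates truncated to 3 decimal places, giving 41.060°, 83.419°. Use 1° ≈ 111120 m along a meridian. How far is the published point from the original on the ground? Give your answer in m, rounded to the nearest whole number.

The latitude changed by +0.000464° and the longitude by +0.000293°.
North–south shift: 0.000464 × 111120 = 51.5597 m.
East–west at this latitude: 0.000293° × 111120 × cos 41.06° ≈ 0.000293 × 83786.9 = 24.5496 m.
Combined displacement = (51.5597² + 24.5496²)^½ ≈ 57.1059 m.

57 m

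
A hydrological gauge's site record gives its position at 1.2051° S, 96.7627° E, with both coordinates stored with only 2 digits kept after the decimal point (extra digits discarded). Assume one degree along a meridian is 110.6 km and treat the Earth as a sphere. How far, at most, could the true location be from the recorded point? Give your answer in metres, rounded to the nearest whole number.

Truncating at 2 decimal places can drop up to a full unit in the last place, so each coordinate may be off by as much as 0.01°.
North–south component: 0.01° × 110600 = 1106 m.
E–W at 1.2051°: 0.01° × 110600 × cos 1.2051° = 0.01 × 110600 × 0.9998 ≈ 1105.76 m.
Combining orthogonally: (1106² + 1105.76²)^½ ≈ 1563.95 m.

1564 metres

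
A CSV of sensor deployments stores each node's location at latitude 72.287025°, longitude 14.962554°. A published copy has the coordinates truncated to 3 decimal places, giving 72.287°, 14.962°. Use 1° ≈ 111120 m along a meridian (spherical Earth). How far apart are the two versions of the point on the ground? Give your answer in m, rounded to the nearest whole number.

19 m

Δlat = 72.287025 − 72.287 = +0.000025°; Δlon = 14.962554 − 14.962 = +0.000554°.
N–S: 0.000025° × 111120 m/° = 2.778 m.
E–W at 72.287°: 0.000554° × 111120 × cos 72.287° = 0.000554 × 111120 × 0.3042 ≈ 18.7297 m.
Hypotenuse of the two orthogonal shifts: √(2.778² + 18.7297²) = 18.9346 m.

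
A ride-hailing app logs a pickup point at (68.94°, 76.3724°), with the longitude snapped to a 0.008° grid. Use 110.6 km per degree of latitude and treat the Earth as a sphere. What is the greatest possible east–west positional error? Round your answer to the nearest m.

With a 0.008° grid the true value lies within half a step, ±0.008°/2 = ±0.004°, of the stored one.
One degree of longitude at 68.94° is 110600 × cos 68.94° ≈ 110600 × 0.3593 = 39743.6 m.
Maximum E–W displacement: 0.004 × 39743.6 = 158.974 m.

159 m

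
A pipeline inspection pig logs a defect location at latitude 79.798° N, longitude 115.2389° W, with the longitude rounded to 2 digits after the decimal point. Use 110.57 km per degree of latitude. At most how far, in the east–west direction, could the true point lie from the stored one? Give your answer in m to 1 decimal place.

97.9 m

Rounding to 2 decimal places leaves the longitude within ±0.005° of the true value.
At latitude 79.798° a degree of longitude spans 110570 m × cos 79.798° = 110570 × 0.1771 ≈ 19584.1 m.
Maximum E–W displacement: 0.005 × 19584.1 = 97.9203 m.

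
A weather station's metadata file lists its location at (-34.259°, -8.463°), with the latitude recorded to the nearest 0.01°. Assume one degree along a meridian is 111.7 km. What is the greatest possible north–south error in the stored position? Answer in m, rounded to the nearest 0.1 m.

558.5 m

Rounding to 2 decimal places leaves the latitude within ±0.005° of the true value.
So the N–S error is at most 0.005 × 111700 = 558.5 m.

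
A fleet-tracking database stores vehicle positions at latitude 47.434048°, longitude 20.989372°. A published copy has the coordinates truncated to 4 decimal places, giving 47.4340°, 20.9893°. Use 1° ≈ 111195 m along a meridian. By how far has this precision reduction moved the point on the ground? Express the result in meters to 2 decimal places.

The latitude changed by +0.000048° and the longitude by +0.000072°.
North–south shift: 0.000048 × 111195 = 5.33736 m.
East–west at this latitude: 0.000072° × 111195 × cos 47.434° ≈ 0.000072 × 75216.6 = 5.4156 m.
Combined displacement = (5.33736² + 5.4156²)^½ ≈ 7.60369 m.

7.60 meters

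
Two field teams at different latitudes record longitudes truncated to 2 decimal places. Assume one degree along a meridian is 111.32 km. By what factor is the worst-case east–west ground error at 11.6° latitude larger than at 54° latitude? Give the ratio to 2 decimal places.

1.67

Truncating at 2 decimal places can drop up to a full unit in the last place, so the longitude may be off by as much as 0.01°.
At 11.6°: 0.01° × 111320 × cos 11.6° = 0.01 × 111320 × 0.9796 ≈ 1090.5 m.
At 54°: 0.01° × 111320 × cos 54° = 0.01 × 111320 × 0.5878 ≈ 654.32 m.
The ratio reduces to cos 11.6° / cos 54° = 0.9796/0.5878 ≈ 1.6666.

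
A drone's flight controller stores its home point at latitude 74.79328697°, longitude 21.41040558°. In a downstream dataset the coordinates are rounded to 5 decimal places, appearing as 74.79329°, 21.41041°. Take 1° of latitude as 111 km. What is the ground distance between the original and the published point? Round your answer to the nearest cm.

Δlat = 74.79328697 − 74.79329 = -0.00000303°; Δlon = 21.41040558 − 21.41041 = -0.00000442°.
North–south shift: -0.00000303 × 111000 = -0.33633 m.
E–W at 74.7933°: -0.00000442° × 111000 × cos 74.7933° = -0.00000442 × 111000 × 0.2623 ≈ -0.128691 m.
Distance: √(0.33633² + 0.128691²) ≈ 0.36011 m.
That is 0.36011 m = 36.011 cm.

36 cm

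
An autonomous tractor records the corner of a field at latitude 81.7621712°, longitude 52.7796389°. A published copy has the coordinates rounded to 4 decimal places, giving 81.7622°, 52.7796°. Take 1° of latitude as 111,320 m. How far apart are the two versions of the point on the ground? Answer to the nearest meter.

Δlat = 81.7621712 − 81.7622 = -0.0000288°; Δlon = 52.7796389 − 52.7796 = +0.0000389°.
N–S: -0.0000288° × 111320 m/° = -3.20602 m.
East–west at this latitude: 0.0000389° × 111320 × cos 81.7622° ≈ 0.0000389 × 15950.1 = 0.62046 m.
Distance: √(3.20602² + 0.62046²) ≈ 3.2655 m.

3 meters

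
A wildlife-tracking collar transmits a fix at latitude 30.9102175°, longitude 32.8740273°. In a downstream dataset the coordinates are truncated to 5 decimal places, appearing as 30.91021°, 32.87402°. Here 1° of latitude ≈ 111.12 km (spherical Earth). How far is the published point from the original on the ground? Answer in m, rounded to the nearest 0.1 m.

The latitude changed by +0.0000075° and the longitude by +0.0000073°.
North–south shift: 0.0000075 × 111120 = 0.8334 m.
East–west at this latitude: 0.0000073° × 111120 × cos 30.9102° ≈ 0.0000073 × 95338 = 0.695967 m.
Hypotenuse of the two orthogonal shifts: √(0.8334² + 0.695967²) = 1.08578 m.

1.1 m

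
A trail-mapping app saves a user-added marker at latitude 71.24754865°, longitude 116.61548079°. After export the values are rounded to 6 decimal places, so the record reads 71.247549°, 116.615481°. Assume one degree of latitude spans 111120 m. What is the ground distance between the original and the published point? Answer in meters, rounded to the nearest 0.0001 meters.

0.0396 meters

The latitude changed by -0.00000035° and the longitude by -0.00000021°.
N–S: -0.00000035° × 111120 m/° = -0.038892 m.
East–west at this latitude: -0.00000021° × 111120 × cos 71.2475° ≈ -0.00000021 × 35722.9 = -0.0075018 m.
Hypotenuse of the two orthogonal shifts: √(0.038892² + 0.0075018²) = 0.0396089 m.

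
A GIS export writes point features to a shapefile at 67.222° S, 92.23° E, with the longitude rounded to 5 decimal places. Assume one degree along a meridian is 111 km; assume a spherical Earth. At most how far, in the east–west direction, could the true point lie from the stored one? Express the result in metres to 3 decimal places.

0.215 metres

Rounding to 5 decimal places leaves the longitude within ±5e-06° of the true value.
At latitude 67.222° a degree of longitude spans 111000 m × cos 67.222° = 111000 × 0.3872 ≈ 42974.9 m.
Maximum E–W displacement: 5e-06 × 42974.9 = 0.214875 m.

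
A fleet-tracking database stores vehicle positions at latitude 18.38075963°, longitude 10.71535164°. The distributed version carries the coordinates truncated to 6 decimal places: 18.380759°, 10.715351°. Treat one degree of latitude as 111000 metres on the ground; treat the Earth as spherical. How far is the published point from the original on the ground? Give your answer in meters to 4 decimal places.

0.0971 meters

Δlat = 18.38075963 − 18.380759 = +0.00000063°; Δlon = 10.71535164 − 10.715351 = +0.00000064°.
N–S: 0.00000063° × 111000 m/° = 0.06993 m.
E–W at 18.3808°: 0.00000064° × 111000 × cos 18.3808° = 0.00000064 × 111000 × 0.9490 ≈ 0.0674157 m.
Combined displacement = (0.06993² + 0.0674157²)^½ ≈ 0.0971343 m.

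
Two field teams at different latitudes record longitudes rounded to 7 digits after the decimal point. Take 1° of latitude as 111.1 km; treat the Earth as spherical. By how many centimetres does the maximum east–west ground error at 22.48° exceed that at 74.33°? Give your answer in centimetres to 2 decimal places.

0.36 centimetres

Rounding to 7 decimal places leaves the longitude within ±5e-08° of the true value.
Error at 22.48° = 5e-08° × 111100 × cos 22.48° ≈ 0.005555 × 0.9240 = 0.0051329 m.
At 74.33°: 5e-08° × 111100 × cos 74.33° = 5e-08 × 111100 × 0.2701 ≈ 0.0015004 m.
So the lower-latitude error exceeds the higher by 0.0051329 − 0.0015004 = 0.0036325 m.
That is 0.00363251 m = 0.36325 cm.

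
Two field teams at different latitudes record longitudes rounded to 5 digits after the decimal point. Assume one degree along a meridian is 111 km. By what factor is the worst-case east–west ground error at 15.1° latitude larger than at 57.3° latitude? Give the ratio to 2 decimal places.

Rounding to 5 decimal places leaves the longitude within ±5e-06° of the true value.
Error at 15.1° = 5e-06° × 111000 × cos 15.1° ≈ 0.555 × 0.9655 = 0.53584 m.
Error at 57.3° = 5e-06° × 111000 × cos 57.3° ≈ 0.555 × 0.5402 = 0.29983 m.
The ratio reduces to cos 15.1° / cos 57.3° = 0.9655/0.5402 ≈ 1.7871.

1.79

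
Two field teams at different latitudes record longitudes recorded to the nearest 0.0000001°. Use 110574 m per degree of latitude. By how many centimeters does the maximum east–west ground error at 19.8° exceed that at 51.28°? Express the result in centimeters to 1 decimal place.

0.2 centimeters

Rounding to 7 decimal places leaves the longitude within ±5e-08° of the true value.
Error at 19.8° = 5e-08° × 110574 × cos 19.8° ≈ 0.0055287 × 0.9409 = 0.0052018 m.
Error at 51.28° = 5e-08° × 110574 × cos 51.28° ≈ 0.0055287 × 0.6255 = 0.0034583 m.
Difference: 0.0052018 − 0.0034583 = 0.0017436 m.
That is 0.00174356 m = 0.17436 cm.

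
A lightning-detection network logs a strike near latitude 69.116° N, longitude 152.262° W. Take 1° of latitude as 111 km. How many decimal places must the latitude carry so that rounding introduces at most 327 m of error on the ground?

3 decimal places

One degree of latitude covers 111000 m.
N decimal places → at most half a unit in the last place, 0.5 × 10⁻ᴺ° = 111000/2 × 10⁻ᴺ m.
Setting 55500 × 10⁻ᴺ ≤ 327 gives 10ᴺ ≥ 169.7, i.e. N ≥ 2.23.
At 2 places the error can reach 555 m, but 3 places keeps it to 55.5 m.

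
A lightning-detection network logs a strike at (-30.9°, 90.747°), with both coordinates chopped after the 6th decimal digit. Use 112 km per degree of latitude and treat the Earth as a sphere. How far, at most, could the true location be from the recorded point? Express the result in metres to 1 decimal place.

0.1 metres

Truncating at 6 decimal places can drop up to a full unit in the last place, so each coordinate may be off by as much as 1e-06°.
North–south component: 1e-06° × 112000 = 0.112 m.
E–W at 30.9°: 1e-06° × 112000 × cos 30.9° = 1e-06 × 112000 × 0.8581 ≈ 0.0961033 m.
The two errors are perpendicular, so the maximum displacement is √(0.112² + 0.0961033²) ≈ 0.14758 m.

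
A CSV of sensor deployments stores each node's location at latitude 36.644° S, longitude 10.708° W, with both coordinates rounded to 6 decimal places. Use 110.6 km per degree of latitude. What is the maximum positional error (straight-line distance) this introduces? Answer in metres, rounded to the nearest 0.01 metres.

Rounding to 6 decimal places leaves each coordinate within ±5e-07° of the true value.
Latitude error → 5e-07 × 110600 = 0.0553 m along the meridian.
Longitude error → 5e-07 × 110600 × cos 36.644° = 5e-07 × 110600 × 0.8024 ≈ 0.0443705 m.
Combining orthogonally: (0.0553² + 0.0443705²)^½ ≈ 0.0709001 m.

0.07 metres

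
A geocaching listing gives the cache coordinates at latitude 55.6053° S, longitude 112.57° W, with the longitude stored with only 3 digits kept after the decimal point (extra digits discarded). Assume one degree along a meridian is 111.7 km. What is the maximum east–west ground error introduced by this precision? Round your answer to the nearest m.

63 m

Truncating at 3 decimal places can drop up to a full unit in the last place, so the longitude may be off by as much as 0.001°.
One degree of longitude at 55.6053° is 111700 × cos 55.6053° ≈ 111700 × 0.5649 = 63098.3 m.
East–west error: 0.001° × 63098.3 m/° ≈ 63.0983 m.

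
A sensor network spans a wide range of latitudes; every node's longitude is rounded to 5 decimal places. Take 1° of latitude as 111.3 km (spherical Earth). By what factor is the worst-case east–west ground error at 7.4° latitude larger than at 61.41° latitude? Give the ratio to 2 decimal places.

Rounding to 5 decimal places leaves the longitude within ±5e-06° of the true value.
Error at 7.4° = 5e-06° × 111300 × cos 7.4° ≈ 0.5565 × 0.9917 = 0.55187 m.
Error at 61.41° = 5e-06° × 111300 × cos 61.41° ≈ 0.5565 × 0.4785 = 0.26631 m.
The ratio reduces to cos 7.4° / cos 61.41° = 0.9917/0.4785 ≈ 2.0723.

2.07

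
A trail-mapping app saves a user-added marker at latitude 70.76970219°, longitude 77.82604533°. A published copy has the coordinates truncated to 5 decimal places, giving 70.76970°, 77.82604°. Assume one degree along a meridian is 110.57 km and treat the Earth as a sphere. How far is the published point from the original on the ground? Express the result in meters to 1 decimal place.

0.3 meters

The latitude changed by +0.00000219° and the longitude by +0.00000533°.
North–south shift: 0.00000219 × 110570 = 0.242148 m.
East–west at this latitude: 0.00000533° × 110570 × cos 70.7697° ≈ 0.00000533 × 36418 = 0.194108 m.
Distance: √(0.242148² + 0.194108²) ≈ 0.310344 m.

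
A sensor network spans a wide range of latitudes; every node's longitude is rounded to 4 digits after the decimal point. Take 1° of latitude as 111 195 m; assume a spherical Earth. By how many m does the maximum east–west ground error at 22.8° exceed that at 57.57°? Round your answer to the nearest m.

Rounding to 4 decimal places leaves the longitude within ±5e-05° of the true value.
At 22.8°: 5e-05° × 111195 × cos 22.8° = 5e-05 × 111195 × 0.9219 ≈ 5.1253 m.
Error at 57.57° = 5e-05° × 111195 × cos 57.57° ≈ 5.5598 × 0.5363 = 2.9815 m.
So the lower-latitude error exceeds the higher by 5.1253 − 2.9815 = 2.1438 m.

2 m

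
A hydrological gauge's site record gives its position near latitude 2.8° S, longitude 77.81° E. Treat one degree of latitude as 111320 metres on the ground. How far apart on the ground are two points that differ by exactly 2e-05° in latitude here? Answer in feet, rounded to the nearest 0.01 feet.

Along a meridian 2e-05° is 2e-05 × 111320 = 2.2264 m.
Converting: 2.2264 m × 3.2808 ft/m ≈ 7.3045 ft.

7.30 feet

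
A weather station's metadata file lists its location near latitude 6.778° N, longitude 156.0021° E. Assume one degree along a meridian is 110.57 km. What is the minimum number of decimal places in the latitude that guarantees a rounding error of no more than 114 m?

One degree of latitude covers 110570 m.
With N decimal places the half-ulp bound is 0.5·10⁻ᴺ°, or 0.5·10⁻ᴺ × 110570 m on the ground.
Need 0.5 × 110570 × 10⁻ᴺ ≤ 114 → 10⁻ᴺ ≤ 2.062e-03, so N ≥ 2.69.
At 2 places the error can reach 553 m, but 3 places keeps it to 55.3 m.

3 decimal places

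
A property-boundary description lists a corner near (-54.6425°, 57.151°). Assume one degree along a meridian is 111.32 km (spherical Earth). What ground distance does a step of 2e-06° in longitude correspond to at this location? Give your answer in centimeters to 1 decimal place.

At 54.6425° a degree of longitude is 111320 × cos 54.6425° ≈ 64418.3 m, so 2e-06° corresponds to 0.128837 m.
That is 0.128837 m = 12.884 cm.

12.9 centimeters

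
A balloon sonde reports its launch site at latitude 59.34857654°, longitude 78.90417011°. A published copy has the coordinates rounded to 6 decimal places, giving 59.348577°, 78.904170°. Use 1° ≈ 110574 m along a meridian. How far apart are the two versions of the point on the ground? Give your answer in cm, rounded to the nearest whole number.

5 cm

The latitude changed by -0.00000046° and the longitude by +0.00000011°.
N–S: -0.00000046° × 110574 m/° = -0.050864 m.
E–W at 59.3486°: 0.00000011° × 110574 × cos 59.3486° = 0.00000011 × 110574 × 0.5098 ≈ 0.00620094 m.
Hypotenuse of the two orthogonal shifts: √(0.050864² + 0.00620094²) = 0.0512406 m.
That is 0.0512406 m = 5.1241 cm.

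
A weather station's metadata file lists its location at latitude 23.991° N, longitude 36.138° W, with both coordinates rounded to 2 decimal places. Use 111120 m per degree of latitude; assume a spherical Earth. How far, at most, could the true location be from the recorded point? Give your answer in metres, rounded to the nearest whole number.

753 metres

Rounding to 2 decimal places leaves each coordinate within ±0.005° of the true value.
Latitude error → 0.005 × 111120 = 555.6 m along the meridian.
E–W at 23.991°: 0.005° × 111120 × cos 23.991° = 0.005 × 111120 × 0.9136 ≈ 507.601 m.
Worst case both components are at the extreme and orthogonal: √(555.6² + 507.601²) ≈ 752.563 m.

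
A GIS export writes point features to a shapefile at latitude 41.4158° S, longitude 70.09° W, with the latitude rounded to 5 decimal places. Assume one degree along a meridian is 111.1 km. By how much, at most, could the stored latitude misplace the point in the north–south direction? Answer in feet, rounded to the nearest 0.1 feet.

Rounding to 5 decimal places leaves the latitude within ±5e-06° of the true value.
Along the meridian that is 5e-06° × 111100 m/° = 0.5555 m.
In feet: 0.5555 m ÷ 0.3048 ≈ 1.8225 ft.

1.8 feet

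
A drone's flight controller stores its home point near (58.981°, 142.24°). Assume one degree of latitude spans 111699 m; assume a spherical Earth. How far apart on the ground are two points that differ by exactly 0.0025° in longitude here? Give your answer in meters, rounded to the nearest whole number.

One degree of longitude here spans 111699 × cos 58.981° = 111699 × 0.5153 ≈ 57561 m; 0.0025° of that is 143.902 m.

144 meters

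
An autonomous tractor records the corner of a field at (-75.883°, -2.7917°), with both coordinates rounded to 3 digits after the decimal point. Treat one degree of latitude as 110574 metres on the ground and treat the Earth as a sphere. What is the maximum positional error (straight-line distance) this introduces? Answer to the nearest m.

Rounding to 3 decimal places leaves each coordinate within ±0.0005° of the true value.
N–S: 0.0005° × 110574 m/° = 55.287 m.
East–west component at 75.883°: 0.0005° × 110574 × cos 75.883° ≈ 0.0005 × 26969.3 ≈ 13.4847 m.
Combining orthogonally: (55.287² + 13.4847²)^½ ≈ 56.9077 m.

57 m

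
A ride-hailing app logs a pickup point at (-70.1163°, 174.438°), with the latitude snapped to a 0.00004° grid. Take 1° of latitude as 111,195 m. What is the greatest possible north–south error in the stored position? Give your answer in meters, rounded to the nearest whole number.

2 meters

With a 0.00004° grid the true value lies within half a step, ±0.00004°/2 = ±2e-05°, of the stored one.
So the N–S error is at most 2e-05 × 111195 = 2.2239 m.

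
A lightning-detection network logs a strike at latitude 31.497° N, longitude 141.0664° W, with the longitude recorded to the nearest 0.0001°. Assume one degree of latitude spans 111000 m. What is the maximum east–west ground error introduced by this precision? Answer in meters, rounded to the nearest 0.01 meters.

4.73 meters

Rounding to 4 decimal places leaves the longitude within ±5e-05° of the true value.
Parallels shrink by cos φ, so at 31.497° a degree of longitude is 111000 × 0.8527 ≈ 94646.1 m.
East–west error: 5e-05° × 94646.1 m/° ≈ 4.7323 m.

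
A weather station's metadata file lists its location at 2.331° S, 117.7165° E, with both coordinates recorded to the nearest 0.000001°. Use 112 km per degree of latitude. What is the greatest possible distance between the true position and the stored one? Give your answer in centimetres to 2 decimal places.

Rounding to 6 decimal places leaves each coordinate within ±5e-07° of the true value.
N–S: 5e-07° × 112000 m/° = 0.056 m.
Longitude error → 5e-07 × 112000 × cos 2.331° = 5e-07 × 112000 × 0.9992 ≈ 0.0559537 m.
Worst case both components are at the extreme and orthogonal: √(0.056² + 0.0559537²) ≈ 0.0791632 m.
That is 0.0791632 m = 7.9163 cm.

7.92 centimetres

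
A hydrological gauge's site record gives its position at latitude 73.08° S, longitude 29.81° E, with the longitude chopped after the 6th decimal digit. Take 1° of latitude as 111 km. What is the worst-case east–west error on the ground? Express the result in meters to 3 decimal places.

0.032 meters

Truncating at 6 decimal places can drop up to a full unit in the last place, so the longitude may be off by as much as 1e-06°.
One degree of longitude at 73.08° is 111000 × cos 73.08° ≈ 111000 × 0.2910 = 32305 m.
East–west error: 1e-06° × 32305 m/° ≈ 0.032305 m.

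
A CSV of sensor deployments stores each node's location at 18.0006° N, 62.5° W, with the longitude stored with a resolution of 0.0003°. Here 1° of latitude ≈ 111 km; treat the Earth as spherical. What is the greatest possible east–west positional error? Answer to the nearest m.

With a 0.0003° grid the true value lies within half a step, ±0.0003°/2 = ±0.00015°, of the stored one.
One degree of longitude at 18.0006° is 111000 × cos 18.0006° ≈ 111000 × 0.9511 = 105567 m.
East–west error: 0.00015° × 105567 m/° ≈ 15.835 m.

16 m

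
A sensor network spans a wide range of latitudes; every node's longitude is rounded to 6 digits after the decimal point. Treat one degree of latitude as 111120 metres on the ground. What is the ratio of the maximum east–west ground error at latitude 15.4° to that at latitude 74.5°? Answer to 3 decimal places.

3.608

Rounding to 6 decimal places leaves the longitude within ±5e-07° of the true value.
Error at 15.4° = 5e-07° × 111120 × cos 15.4° ≈ 0.05556 × 0.9641 = 0.053565 m.
Error at 74.5° = 5e-07° × 111120 × cos 74.5° ≈ 0.05556 × 0.2672 = 0.014848 m.
The ratio reduces to cos 15.4° / cos 74.5° = 0.9641/0.2672 ≈ 3.6076.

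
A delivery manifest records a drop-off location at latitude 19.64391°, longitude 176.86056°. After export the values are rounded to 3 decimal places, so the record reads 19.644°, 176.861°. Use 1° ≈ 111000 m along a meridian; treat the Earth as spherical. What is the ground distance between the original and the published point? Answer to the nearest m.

47 m

The latitude changed by -0.00009° and the longitude by -0.00044°.
North–south shift: -0.00009 × 111000 = -9.99 m.
E–W at 19.644°: -0.00044° × 111000 × cos 19.644° = -0.00044 × 111000 × 0.9418 ≈ -45.9975 m.
Distance: √(9.99² + 45.9975²) ≈ 47.0698 m.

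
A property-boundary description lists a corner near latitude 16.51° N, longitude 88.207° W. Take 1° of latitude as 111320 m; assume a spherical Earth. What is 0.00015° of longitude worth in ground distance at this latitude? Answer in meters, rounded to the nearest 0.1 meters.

At 16.51° a degree of longitude is 111320 × cos 16.51° ≈ 106730 m, so 0.00015° corresponds to 16.0095 m.

16.0 meters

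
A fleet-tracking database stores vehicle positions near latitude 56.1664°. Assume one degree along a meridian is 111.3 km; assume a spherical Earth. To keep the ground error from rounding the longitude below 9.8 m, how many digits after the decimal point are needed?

At 56.1664° one degree of longitude covers 111300 × cos 56.1664° ≈ 111300 × 0.5568 ≈ 61969.9 m.
N decimal places → at most half a unit in the last place, 0.5 × 10⁻ᴺ° = 61969.9/2 × 10⁻ᴺ m.
Need 0.5 × 61969.9 × 10⁻ᴺ ≤ 9.8 → 10⁻ᴺ ≤ 3.163e-04, so N ≥ 3.50.
At 3 places the error can reach 31 m, but 4 places keeps it to 3.1 m.

4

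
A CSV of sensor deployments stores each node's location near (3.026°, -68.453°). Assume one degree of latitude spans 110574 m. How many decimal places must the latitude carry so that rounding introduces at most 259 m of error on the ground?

3 decimal places

One degree of latitude covers 110574 m.
With N decimal places the half-ulp bound is 0.5·10⁻ᴺ°, or 0.5·10⁻ᴺ × 110574 m on the ground.
Need 0.5 × 110574 × 10⁻ᴺ ≤ 259 → 10⁻ᴺ ≤ 4.685e-03, so N ≥ 2.33.
So 3 decimal places suffice (55.3 m); 2 would allow up to 553 m.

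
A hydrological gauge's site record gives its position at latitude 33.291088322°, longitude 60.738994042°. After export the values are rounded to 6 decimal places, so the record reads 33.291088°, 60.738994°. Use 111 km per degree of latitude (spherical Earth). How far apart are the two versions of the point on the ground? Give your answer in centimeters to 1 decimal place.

Δlat = 33.291088322 − 33.291088 = +0.000000322°; Δlon = 60.738994042 − 60.738994 = +0.000000042°.
N–S: 0.000000322° × 111000 m/° = 0.035742 m.
East–west at this latitude: 0.000000042° × 111000 × cos 33.2911° ≈ 0.000000042 × 92784.1 = 0.00389693 m.
Hypotenuse of the two orthogonal shifts: √(0.035742² + 0.00389693²) = 0.0359538 m.
That is 0.0359538 m = 3.5954 cm.

3.6 centimeters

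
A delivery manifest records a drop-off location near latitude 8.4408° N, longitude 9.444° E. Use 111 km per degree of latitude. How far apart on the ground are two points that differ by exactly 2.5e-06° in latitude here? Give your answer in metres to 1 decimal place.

0.3 metres

2.5e-06° × 111000 m/° = 0.2775 m.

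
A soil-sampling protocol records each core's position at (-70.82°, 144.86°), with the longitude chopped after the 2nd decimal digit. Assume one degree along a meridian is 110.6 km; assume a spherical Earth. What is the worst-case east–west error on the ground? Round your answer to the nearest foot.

Truncating at 2 decimal places can drop up to a full unit in the last place, so the longitude may be off by as much as 0.01°.
One degree of longitude at 70.82° is 110600 × cos 70.82° ≈ 110600 × 0.3285 = 36336.2 m.
East–west error: 0.01° × 36336.2 m/° ≈ 363.362 m.
In feet: 363.362 m ÷ 0.3048 ≈ 1192.1 ft.

1192 feet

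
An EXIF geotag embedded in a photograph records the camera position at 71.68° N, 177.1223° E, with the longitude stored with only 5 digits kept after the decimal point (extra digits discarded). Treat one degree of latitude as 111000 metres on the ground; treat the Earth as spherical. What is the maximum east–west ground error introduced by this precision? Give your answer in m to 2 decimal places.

Truncating at 5 decimal places can drop up to a full unit in the last place, so the longitude may be off by as much as 1e-05°.
Parallels shrink by cos φ, so at 71.68° a degree of longitude is 111000 × 0.3143 ≈ 34889.9 m.
East–west error: 1e-05° × 34889.9 m/° ≈ 0.348899 m.

0.35 m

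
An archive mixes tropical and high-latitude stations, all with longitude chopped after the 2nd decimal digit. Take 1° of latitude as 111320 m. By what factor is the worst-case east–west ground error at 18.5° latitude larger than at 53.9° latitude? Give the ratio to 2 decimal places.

Truncating at 2 decimal places can drop up to a full unit in the last place, so the longitude may be off by as much as 0.01°.
At 18.5°: 0.01° × 111320 × cos 18.5° = 0.01 × 111320 × 0.9483 ≈ 1055.7 m.
At 53.9°: 0.01° × 111320 × cos 53.9° = 0.01 × 111320 × 0.5892 ≈ 655.89 m.
The ratio reduces to cos 18.5° / cos 53.9° = 0.9483/0.5892 ≈ 1.6095.

1.61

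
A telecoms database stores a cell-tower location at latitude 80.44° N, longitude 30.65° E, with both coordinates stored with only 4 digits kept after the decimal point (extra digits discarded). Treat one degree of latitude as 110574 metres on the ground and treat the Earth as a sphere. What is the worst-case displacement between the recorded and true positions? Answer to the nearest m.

11 m

Truncating at 4 decimal places can drop up to a full unit in the last place, so each coordinate may be off by as much as 0.0001°.
Latitude error → 0.0001 × 110574 = 11.0574 m along the meridian.
East–west component at 80.44°: 0.0001° × 110574 × cos 80.44° ≈ 0.0001 × 18364.2 ≈ 1.83642 m.
Combining orthogonally: (11.0574² + 1.83642²)^½ ≈ 11.2089 m.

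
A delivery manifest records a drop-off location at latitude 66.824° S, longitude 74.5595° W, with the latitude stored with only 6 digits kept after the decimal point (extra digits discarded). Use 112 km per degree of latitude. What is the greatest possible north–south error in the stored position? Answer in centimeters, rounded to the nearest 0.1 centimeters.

Truncating at 6 decimal places can drop up to a full unit in the last place, so the latitude may be off by as much as 1e-06°.
Along the meridian that is 1e-06° × 112000 m/° = 0.112 m.
That is 0.112 m = 11.2 cm.

11.2 centimeters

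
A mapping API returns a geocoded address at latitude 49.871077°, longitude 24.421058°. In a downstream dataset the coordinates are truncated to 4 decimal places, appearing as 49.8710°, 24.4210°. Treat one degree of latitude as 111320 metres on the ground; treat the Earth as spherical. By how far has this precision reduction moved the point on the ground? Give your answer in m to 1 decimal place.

Δlat = 49.871077 − 49.8710 = +0.000077°; Δlon = 24.421058 − 24.4210 = +0.000058°.
North–south shift: 0.000077 × 111320 = 8.57164 m.
East–west at this latitude: 0.000058° × 111320 × cos 49.871° ≈ 0.000058 × 71746.9 = 4.16132 m.
Distance: √(8.57164² + 4.16132²) ≈ 9.52836 m.

9.5 m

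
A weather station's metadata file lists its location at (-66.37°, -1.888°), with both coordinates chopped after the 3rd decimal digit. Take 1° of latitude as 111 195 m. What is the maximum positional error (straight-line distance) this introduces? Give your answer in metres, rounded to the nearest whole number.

120 metres

Truncating at 3 decimal places can drop up to a full unit in the last place, so each coordinate may be off by as much as 0.001°.
Latitude error → 0.001 × 111195 = 111.195 m along the meridian.
East–west component at 66.37°: 0.001° × 111195 × cos 66.37° ≈ 0.001 × 44570.2 ≈ 44.5702 m.
Worst case both components are at the extreme and orthogonal: √(111.195² + 44.5702²) ≈ 119.795 m.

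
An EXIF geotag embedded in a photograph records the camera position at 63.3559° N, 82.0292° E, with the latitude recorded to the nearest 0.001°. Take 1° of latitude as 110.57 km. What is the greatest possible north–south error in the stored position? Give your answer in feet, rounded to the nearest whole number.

Rounding to 3 decimal places leaves the latitude within ±0.0005° of the true value.
North–south distance: 0.0005° × 110570 m/° = 55.285 m.
Converting: 55.285 m × 3.2808 ft/m ≈ 181.38 ft.

181 feet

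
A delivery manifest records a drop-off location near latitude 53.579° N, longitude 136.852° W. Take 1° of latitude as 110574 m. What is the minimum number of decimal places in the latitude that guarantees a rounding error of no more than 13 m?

4

One degree of latitude covers 110574 m.
N decimal places → at most half a unit in the last place, 0.5 × 10⁻ᴺ° = 110574/2 × 10⁻ᴺ m.
Setting 55287 × 10⁻ᴺ ≤ 13 gives 10ᴺ ≥ 4253, i.e. N ≥ 3.63.
So 4 decimal places suffice (5.53 m); 3 would allow up to 55.3 m.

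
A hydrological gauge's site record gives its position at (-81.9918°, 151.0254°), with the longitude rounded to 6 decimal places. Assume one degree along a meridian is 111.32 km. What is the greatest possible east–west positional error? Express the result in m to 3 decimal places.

0.008 m

Rounding to 6 decimal places leaves the longitude within ±5e-07° of the true value.
One degree of longitude at 81.9918° is 111320 × cos 81.9918° ≈ 111320 × 0.1393 = 15508.5 m.
Maximum E–W displacement: 5e-07 × 15508.5 = 0.00775426 m.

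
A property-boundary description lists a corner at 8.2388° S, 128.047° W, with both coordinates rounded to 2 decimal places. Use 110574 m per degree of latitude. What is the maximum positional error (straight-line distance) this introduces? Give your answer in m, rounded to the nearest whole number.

Rounding to 2 decimal places leaves each coordinate within ±0.005° of the true value.
Latitude error → 0.005 × 110574 = 552.87 m along the meridian.
E–W at 8.2388°: 0.005° × 110574 × cos 8.2388° = 0.005 × 110574 × 0.9897 ≈ 547.164 m.
The two errors are perpendicular, so the maximum displacement is √(552.87² + 547.164²) ≈ 777.852 m.

778 m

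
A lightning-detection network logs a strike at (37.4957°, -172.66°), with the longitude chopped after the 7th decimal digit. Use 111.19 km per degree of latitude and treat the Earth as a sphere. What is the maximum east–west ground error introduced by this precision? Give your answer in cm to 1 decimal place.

Truncating at 7 decimal places can drop up to a full unit in the last place, so the longitude may be off by as much as 1e-07°.
At latitude 37.4957° a degree of longitude spans 111190 m × cos 37.4957° = 111190 × 0.7934 ≈ 88218 m.
So at most 1e-07° × 88218 ≈ 0.0088218 m east–west.
That is 0.0088218 m = 0.88218 cm.

0.9 cm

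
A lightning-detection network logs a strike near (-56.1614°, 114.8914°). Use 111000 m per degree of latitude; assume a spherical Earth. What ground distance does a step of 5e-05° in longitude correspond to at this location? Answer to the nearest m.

3 m

One degree of longitude here spans 111000 × cos 56.1614° = 111000 × 0.5569 ≈ 61810.9 m; 5e-05° of that is 3.09055 m.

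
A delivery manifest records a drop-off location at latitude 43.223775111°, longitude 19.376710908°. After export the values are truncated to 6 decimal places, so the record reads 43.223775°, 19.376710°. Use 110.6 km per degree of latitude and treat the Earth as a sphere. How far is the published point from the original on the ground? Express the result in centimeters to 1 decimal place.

The latitude changed by +0.000000111° and the longitude by +0.000000908°.
N–S: 0.000000111° × 110600 m/° = 0.0122766 m.
E–W at 43.2238°: 0.000000908° × 110600 × cos 43.2238° = 0.000000908 × 110600 × 0.7287 ≈ 0.073178 m.
Hypotenuse of the two orthogonal shifts: √(0.0122766² + 0.073178²) = 0.0742006 m.
That is 0.0742006 m = 7.4201 cm.

7.4 centimeters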